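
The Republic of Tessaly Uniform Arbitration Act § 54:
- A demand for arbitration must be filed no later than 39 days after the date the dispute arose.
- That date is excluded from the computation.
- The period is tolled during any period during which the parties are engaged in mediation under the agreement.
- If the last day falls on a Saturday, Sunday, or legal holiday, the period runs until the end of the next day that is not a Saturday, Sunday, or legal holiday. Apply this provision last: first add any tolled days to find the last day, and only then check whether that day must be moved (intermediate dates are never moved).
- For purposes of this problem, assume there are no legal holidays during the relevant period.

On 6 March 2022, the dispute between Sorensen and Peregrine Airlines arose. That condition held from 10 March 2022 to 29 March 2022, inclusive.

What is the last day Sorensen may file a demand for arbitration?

39 days after 6 March 2022 is April 14, 2022.
From March 10, 2022 through March 29, 2022 inclusive is 20 days; tolling adds 20 days: April 14, 2022 + 20 days = May 4, 2022.
May 4, 2022 is a Wednesday and not a legal holiday, so no extension applies.

May 4, 2022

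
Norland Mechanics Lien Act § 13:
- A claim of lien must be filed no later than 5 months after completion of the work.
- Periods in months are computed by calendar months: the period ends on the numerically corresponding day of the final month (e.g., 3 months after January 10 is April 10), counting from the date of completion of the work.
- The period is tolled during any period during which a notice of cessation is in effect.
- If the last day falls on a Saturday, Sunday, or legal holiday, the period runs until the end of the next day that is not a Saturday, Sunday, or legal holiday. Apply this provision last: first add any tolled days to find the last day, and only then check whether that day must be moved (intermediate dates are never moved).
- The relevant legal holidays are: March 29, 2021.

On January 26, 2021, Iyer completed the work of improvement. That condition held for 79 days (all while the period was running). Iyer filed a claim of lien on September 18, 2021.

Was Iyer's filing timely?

No

5 months after January 26, 2021 is June 26, 2021.
Tolling adds 79 days: June 26, 2021 + 79 days = September 13, 2021.
September 13, 2021 is a Monday and not a legal holiday, so no extension applies.
The deadline is September 13, 2021; the filing on September 18, 2021 is after that date.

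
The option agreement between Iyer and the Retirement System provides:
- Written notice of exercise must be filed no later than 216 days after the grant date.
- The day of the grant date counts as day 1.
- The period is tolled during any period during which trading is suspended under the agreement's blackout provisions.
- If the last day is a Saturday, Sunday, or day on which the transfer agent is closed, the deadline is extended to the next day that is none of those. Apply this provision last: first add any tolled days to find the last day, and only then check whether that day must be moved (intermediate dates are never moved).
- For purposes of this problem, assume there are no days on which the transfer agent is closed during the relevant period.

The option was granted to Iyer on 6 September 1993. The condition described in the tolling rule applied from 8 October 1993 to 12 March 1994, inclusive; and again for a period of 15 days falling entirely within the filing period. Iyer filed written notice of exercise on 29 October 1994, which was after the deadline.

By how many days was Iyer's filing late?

32 days

Counting 6 September 1993 as day 1, day 216 is April 9, 1994.
From October 8, 1993 through March 12, 1994 inclusive is 156 days; tolling adds 156 days: April 9, 1994 + 156 days = September 12, 1994.
Tolling adds 15 days: September 12, 1994 + 15 days = September 27, 1994.
September 27, 1994 is a Tuesday and not a day on which the transfer agent is closed, so no extension applies.
The deadline is September 27, 1994; from September 27, 1994 to October 29, 1994 is 32 days.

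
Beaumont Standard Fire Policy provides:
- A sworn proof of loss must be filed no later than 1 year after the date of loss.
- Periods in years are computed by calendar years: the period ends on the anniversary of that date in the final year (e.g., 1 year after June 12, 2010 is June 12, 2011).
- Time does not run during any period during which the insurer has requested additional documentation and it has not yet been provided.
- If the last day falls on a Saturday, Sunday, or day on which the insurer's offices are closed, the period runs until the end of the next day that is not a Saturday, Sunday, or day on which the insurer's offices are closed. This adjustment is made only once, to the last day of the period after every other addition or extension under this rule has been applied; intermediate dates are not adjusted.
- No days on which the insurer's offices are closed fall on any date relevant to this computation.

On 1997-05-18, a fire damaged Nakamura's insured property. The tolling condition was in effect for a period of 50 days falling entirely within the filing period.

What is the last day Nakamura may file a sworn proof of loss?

July 7, 1998

1 year after 1997-05-18 is May 18, 1998.
Tolling adds 50 days: May 18, 1998 + 50 days = July 7, 1998.
July 7, 1998 is a Tuesday and not a day on which the insurer's offices are closed, so no extension applies.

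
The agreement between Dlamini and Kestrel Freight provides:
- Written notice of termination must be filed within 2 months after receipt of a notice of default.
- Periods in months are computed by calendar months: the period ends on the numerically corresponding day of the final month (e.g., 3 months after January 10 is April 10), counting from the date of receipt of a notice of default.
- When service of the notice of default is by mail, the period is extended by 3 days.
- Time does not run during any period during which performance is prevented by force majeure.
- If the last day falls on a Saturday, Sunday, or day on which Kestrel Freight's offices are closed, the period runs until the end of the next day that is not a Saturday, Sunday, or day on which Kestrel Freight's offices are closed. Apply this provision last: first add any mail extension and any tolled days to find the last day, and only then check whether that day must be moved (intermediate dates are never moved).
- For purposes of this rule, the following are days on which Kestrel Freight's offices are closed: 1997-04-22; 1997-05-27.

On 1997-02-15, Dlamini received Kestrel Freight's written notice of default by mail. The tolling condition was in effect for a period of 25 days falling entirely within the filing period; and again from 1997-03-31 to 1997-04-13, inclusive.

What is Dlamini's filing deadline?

May 28, 1997

2 months after 1997-02-15 is April 15, 1997.
Service was by mail, adding 3 days: April 15, 1997 + 3 days = April 18, 1997.
Tolling adds 25 days: April 18, 1997 + 25 days = May 13, 1997.
From March 31, 1997 through April 13, 1997 inclusive is 14 days; tolling adds 14 days: May 13, 1997 + 14 days = May 27, 1997.
May 27, 1997 is a listed holiday. The next qualifying day is May 28, 1997.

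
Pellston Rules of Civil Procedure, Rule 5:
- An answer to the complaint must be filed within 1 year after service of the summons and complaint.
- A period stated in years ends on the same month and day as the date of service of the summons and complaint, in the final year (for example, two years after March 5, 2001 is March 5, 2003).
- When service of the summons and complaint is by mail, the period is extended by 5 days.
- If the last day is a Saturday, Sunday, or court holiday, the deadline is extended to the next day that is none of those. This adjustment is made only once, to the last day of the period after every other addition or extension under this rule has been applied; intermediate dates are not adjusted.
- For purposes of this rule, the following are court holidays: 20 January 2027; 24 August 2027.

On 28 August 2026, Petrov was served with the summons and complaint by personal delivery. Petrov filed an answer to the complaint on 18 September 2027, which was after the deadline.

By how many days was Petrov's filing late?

19 days

1 year after 28 August 2026 is August 28, 2027.
Service was not by mail, so no mail extension applies.
August 28, 2027 is Saturday; August 29, 2027 is Sunday. The next qualifying day is August 30, 2027.
The deadline is August 30, 2027; from August 30, 2027 to September 18, 2027 is 19 days.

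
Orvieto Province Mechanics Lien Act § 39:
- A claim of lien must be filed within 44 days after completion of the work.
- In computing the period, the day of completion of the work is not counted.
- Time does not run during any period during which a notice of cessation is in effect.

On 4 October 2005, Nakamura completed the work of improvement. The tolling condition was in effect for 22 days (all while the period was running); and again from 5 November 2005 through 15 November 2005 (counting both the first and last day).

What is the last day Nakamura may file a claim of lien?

44 days after 4 October 2005 is November 17, 2005.
Tolling adds 22 days: November 17, 2005 + 22 days = December 9, 2005.
From November 5, 2005 through November 15, 2005 inclusive is 11 days; tolling adds 11 days: December 9, 2005 + 11 days = December 20, 2005.

December 20, 2005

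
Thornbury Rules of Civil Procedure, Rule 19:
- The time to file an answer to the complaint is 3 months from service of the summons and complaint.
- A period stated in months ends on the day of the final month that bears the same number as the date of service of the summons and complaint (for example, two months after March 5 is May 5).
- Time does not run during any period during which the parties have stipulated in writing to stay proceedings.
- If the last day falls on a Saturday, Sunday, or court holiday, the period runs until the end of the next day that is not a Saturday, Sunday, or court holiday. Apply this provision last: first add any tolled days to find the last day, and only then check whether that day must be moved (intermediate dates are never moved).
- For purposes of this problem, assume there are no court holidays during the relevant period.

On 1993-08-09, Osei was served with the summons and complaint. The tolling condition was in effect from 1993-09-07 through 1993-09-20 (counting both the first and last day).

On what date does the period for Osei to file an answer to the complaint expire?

November 23, 1993

3 months after 1993-08-09 is November 9, 1993.
From September 7, 1993 through September 20, 1993 inclusive is 14 days; tolling adds 14 days: November 9, 1993 + 14 days = November 23, 1993.
November 23, 1993 is a Tuesday and not a court holiday, so no extension applies.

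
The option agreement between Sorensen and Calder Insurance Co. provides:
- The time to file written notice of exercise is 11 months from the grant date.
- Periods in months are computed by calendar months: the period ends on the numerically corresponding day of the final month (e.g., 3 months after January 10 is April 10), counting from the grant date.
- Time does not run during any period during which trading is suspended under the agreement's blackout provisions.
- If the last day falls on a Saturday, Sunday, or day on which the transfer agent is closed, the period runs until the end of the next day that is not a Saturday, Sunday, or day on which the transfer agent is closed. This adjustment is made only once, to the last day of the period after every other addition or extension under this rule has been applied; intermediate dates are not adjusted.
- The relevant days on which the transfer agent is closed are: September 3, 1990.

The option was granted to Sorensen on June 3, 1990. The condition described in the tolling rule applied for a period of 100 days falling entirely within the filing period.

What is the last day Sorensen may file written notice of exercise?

11 months after June 3, 1990 is May 3, 1991.
Tolling adds 100 days: May 3, 1991 + 100 days = August 11, 1991.
August 11, 1991 is Sunday. The next qualifying day is August 12, 1991.

August 12, 1991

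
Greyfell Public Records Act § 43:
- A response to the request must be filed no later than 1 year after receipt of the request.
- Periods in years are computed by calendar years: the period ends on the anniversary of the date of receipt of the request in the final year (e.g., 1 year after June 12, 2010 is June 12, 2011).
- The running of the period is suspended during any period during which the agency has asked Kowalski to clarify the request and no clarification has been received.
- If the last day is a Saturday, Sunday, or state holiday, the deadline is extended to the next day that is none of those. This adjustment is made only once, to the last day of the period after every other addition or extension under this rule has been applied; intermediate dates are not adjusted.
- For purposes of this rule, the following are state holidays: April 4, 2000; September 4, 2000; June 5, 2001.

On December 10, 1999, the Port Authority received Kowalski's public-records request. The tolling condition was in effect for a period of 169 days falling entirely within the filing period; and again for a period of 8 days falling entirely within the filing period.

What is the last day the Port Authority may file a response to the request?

1 year after December 10, 1999 is December 10, 2000.
Tolling adds 169 days: December 10, 2000 + 169 days = May 28, 2001.
Tolling adds 8 days: May 28, 2001 + 8 days = June 5, 2001.
June 5, 2001 is a listed holiday. The next qualifying day is June 6, 2001.

June 6, 2001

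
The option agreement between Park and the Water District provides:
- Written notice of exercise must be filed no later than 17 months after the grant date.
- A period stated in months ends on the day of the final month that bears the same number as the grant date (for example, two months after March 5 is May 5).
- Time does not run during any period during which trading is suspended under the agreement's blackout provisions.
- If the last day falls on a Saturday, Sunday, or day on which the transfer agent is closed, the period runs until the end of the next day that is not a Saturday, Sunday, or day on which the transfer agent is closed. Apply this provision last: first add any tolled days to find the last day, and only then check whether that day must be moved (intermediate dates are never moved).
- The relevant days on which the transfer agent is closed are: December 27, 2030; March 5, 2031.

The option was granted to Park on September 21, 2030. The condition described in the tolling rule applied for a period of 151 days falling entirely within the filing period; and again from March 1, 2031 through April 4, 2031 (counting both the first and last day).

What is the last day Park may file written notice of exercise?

August 25, 2032

17 months after September 21, 2030 is February 21, 2032.
Tolling adds 151 days: February 21, 2032 + 151 days = July 21, 2032.
From March 1, 2031 through April 4, 2031 inclusive is 35 days; tolling adds 35 days: July 21, 2032 + 35 days = August 25, 2032.
August 25, 2032 is a Wednesday and not a day on which the transfer agent is closed, so no extension applies.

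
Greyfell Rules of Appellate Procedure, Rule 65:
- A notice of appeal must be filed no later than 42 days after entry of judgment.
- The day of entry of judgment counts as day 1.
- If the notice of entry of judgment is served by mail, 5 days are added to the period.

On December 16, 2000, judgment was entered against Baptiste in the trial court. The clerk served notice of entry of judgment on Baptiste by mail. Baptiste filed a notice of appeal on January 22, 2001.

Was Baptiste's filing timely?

Counting December 16, 2000 as day 1, day 42 is January 26, 2001.
Service was by mail, adding 5 days: January 26, 2001 + 5 days = January 31, 2001.
The deadline is January 31, 2001; the filing on January 22, 2001 is on or before that date.

Yes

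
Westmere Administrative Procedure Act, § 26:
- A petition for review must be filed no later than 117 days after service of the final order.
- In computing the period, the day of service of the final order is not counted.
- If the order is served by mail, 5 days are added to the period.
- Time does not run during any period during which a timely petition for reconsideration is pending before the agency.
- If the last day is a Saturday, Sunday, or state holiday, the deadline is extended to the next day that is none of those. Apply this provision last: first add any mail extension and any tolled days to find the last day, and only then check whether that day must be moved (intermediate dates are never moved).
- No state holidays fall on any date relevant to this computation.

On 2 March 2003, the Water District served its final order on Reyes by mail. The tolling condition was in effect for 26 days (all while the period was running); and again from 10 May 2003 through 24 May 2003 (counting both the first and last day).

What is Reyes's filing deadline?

117 days after 2 March 2003 is June 27, 2003.
Service was by mail, adding 5 days: June 27, 2003 + 5 days = July 2, 2003.
Tolling adds 26 days: July 2, 2003 + 26 days = July 28, 2003.
From May 10, 2003 through May 24, 2003 inclusive is 15 days; tolling adds 15 days: July 28, 2003 + 15 days = August 12, 2003.
August 12, 2003 is a Tuesday and not a state holiday, so no extension applies.

August 12, 2003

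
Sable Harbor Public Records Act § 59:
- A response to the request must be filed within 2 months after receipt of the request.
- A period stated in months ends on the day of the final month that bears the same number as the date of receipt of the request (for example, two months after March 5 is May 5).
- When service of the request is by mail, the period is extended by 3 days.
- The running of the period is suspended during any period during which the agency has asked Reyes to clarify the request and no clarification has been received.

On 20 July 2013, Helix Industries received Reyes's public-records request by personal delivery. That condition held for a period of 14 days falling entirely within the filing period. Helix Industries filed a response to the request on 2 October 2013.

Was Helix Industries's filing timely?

Yes

2 months after 20 July 2013 is September 20, 2013.
Service was not by mail, so no mail extension applies.
Tolling adds 14 days: September 20, 2013 + 14 days = October 4, 2013.
The deadline is October 4, 2013; the filing on October 2, 2013 is on or before that date.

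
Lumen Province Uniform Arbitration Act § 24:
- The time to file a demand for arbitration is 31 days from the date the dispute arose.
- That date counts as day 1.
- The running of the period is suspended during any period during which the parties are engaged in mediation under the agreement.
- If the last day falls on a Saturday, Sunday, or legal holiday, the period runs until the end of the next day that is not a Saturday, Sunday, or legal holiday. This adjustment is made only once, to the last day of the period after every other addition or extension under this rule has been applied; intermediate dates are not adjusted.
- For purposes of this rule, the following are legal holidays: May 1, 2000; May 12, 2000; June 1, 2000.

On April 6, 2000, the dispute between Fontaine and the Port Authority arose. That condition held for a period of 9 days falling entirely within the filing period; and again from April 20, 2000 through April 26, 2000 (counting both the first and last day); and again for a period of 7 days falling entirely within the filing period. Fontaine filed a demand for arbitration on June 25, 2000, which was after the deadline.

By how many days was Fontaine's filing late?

Counting April 6, 2000 as day 1, day 31 is May 6, 2000.
Tolling adds 9 days: May 6, 2000 + 9 days = May 15, 2000.
From April 20, 2000 through April 26, 2000 inclusive is 7 days; tolling adds 7 days: May 15, 2000 + 7 days = May 22, 2000.
Tolling adds 7 days: May 22, 2000 + 7 days = May 29, 2000.
May 29, 2000 is a Monday and not a legal holiday, so no extension applies.
The deadline is May 29, 2000; from May 29, 2000 to June 25, 2000 is 27 days.

27 days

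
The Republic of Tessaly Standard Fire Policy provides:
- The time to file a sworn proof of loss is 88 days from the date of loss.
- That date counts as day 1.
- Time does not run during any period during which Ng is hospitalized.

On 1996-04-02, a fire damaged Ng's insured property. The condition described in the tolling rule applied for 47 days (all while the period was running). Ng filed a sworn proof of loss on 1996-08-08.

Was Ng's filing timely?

Counting 1996-04-02 as day 1, day 88 is June 28, 1996.
Tolling adds 47 days: June 28, 1996 + 47 days = August 14, 1996.
The deadline is August 14, 1996; the filing on August 8, 1996 is on or before that date.

Yes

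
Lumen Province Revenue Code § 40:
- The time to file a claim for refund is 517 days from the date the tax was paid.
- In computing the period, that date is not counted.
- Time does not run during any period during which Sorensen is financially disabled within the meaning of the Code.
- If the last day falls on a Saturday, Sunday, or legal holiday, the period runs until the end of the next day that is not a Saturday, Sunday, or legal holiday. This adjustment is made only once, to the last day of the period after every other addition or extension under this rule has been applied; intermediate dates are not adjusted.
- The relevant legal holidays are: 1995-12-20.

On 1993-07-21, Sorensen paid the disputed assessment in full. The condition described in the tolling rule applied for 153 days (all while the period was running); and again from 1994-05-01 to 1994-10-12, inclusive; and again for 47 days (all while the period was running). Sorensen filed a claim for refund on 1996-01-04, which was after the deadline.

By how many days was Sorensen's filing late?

517 days after 1993-07-21 is December 20, 1994.
Tolling adds 153 days: December 20, 1994 + 153 days = May 22, 1995.
From May 1, 1994 through October 12, 1994 inclusive is 165 days; tolling adds 165 days: May 22, 1995 + 165 days = November 3, 1995.
Tolling adds 47 days: November 3, 1995 + 47 days = December 20, 1995.
December 20, 1995 is a listed holiday. The next qualifying day is December 21, 1995.
The deadline is December 21, 1995; from December 21, 1995 to January 4, 1996 is 14 days.

14 days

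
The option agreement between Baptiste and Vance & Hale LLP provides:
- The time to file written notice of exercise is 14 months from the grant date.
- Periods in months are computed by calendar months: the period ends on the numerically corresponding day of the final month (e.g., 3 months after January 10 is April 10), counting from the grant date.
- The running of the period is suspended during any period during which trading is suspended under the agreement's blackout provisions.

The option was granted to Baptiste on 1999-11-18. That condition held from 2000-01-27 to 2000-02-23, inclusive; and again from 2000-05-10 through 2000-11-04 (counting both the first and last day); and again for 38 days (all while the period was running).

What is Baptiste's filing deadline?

September 20, 2001

14 months after 1999-11-18 is January 18, 2001.
From January 27, 2000 through February 23, 2000 inclusive is 28 days; tolling adds 28 days: January 18, 2001 + 28 days = February 15, 2001.
From May 10, 2000 through November 4, 2000 inclusive is 179 days; tolling adds 179 days: February 15, 2001 + 179 days = August 13, 2001.
Tolling adds 38 days: August 13, 2001 + 38 days = September 20, 2001.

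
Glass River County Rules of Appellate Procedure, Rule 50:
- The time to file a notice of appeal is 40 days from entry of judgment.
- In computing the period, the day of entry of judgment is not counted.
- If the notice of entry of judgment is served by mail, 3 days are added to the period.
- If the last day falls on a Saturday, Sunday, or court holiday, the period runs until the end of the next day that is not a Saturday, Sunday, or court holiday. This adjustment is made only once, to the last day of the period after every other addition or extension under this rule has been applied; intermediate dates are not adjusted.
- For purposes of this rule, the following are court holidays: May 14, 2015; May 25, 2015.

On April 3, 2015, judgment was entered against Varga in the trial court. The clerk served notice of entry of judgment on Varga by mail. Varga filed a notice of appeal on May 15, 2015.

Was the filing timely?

40 days after April 3, 2015 is May 13, 2015.
Service was by mail, adding 3 days: May 13, 2015 + 3 days = May 16, 2015.
May 16, 2015 is Saturday; May 17, 2015 is Sunday. The next qualifying day is May 18, 2015.
The deadline is May 18, 2015; the filing on May 15, 2015 is on or before that date.

Yes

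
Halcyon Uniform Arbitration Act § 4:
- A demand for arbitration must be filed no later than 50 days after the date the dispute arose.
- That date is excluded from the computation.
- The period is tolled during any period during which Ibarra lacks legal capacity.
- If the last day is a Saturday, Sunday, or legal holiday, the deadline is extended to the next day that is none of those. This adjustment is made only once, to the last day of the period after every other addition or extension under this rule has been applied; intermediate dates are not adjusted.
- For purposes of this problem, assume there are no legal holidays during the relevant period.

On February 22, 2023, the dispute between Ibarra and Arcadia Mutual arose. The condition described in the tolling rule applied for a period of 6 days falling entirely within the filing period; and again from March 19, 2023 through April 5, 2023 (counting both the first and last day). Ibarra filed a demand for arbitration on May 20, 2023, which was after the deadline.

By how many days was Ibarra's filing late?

50 days after February 22, 2023 is April 13, 2023.
Tolling adds 6 days: April 13, 2023 + 6 days = April 19, 2023.
From March 19, 2023 through April 5, 2023 inclusive is 18 days; tolling adds 18 days: April 19, 2023 + 18 days = May 7, 2023.
May 7, 2023 is Sunday. The next qualifying day is May 8, 2023.
The deadline is May 8, 2023; from May 8, 2023 to May 20, 2023 is 12 days.

12 days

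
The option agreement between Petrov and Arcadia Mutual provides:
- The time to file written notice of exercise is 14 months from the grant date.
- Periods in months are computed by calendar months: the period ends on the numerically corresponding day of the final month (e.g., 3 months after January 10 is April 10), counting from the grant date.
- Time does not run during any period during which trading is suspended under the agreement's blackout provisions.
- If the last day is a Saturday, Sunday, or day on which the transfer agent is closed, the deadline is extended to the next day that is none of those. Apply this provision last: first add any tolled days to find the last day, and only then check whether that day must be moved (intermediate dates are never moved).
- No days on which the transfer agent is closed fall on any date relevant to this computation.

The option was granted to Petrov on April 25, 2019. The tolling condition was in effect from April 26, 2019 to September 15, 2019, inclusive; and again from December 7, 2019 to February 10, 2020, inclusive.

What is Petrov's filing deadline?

14 months after April 25, 2019 is June 25, 2020.
From April 26, 2019 through September 15, 2019 inclusive is 143 days; tolling adds 143 days: June 25, 2020 + 143 days = November 15, 2020.
From December 7, 2019 through February 10, 2020 inclusive is 66 days; tolling adds 66 days: November 15, 2020 + 66 days = January 20, 2021.
January 20, 2021 is a Wednesday and not a day on which the transfer agent is closed, so no extension applies.

January 20, 2021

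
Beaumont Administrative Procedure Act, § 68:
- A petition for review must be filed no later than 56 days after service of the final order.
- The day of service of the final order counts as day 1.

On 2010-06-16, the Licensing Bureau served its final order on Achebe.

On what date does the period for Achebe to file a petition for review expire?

August 10, 2010

Counting 2010-06-16 as day 1, day 56 is August 10, 2010.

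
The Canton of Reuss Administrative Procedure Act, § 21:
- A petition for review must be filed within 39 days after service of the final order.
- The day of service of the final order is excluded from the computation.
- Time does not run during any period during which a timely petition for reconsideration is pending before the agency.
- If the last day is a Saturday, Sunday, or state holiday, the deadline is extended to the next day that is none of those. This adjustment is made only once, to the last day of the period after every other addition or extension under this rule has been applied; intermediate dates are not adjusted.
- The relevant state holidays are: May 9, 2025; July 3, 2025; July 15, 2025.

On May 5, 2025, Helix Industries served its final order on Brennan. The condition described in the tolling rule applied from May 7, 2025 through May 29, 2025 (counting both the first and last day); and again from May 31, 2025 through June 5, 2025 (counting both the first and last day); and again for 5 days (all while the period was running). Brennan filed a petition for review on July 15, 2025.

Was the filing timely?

39 days after May 5, 2025 is June 13, 2025.
From May 7, 2025 through May 29, 2025 inclusive is 23 days; tolling adds 23 days: June 13, 2025 + 23 days = July 6, 2025.
From May 31, 2025 through June 5, 2025 inclusive is 6 days; tolling adds 6 days: July 6, 2025 + 6 days = July 12, 2025.
Tolling adds 5 days: July 12, 2025 + 5 days = July 17, 2025.
July 17, 2025 is a Thursday and not a state holiday, so no extension applies.
The deadline is July 17, 2025; the filing on July 15, 2025 is on or before that date.

Yes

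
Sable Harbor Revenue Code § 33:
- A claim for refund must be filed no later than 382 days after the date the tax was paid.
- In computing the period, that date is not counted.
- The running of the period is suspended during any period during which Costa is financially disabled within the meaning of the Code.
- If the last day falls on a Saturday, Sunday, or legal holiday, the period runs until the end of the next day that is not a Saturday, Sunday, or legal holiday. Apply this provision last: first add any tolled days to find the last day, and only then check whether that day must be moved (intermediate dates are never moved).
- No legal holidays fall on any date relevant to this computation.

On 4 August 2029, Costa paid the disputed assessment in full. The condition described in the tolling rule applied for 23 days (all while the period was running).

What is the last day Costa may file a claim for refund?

September 13, 2030

382 days after 4 August 2029 is August 21, 2030.
Tolling adds 23 days: August 21, 2030 + 23 days = September 13, 2030.
September 13, 2030 is a Friday and not a legal holiday, so no extension applies.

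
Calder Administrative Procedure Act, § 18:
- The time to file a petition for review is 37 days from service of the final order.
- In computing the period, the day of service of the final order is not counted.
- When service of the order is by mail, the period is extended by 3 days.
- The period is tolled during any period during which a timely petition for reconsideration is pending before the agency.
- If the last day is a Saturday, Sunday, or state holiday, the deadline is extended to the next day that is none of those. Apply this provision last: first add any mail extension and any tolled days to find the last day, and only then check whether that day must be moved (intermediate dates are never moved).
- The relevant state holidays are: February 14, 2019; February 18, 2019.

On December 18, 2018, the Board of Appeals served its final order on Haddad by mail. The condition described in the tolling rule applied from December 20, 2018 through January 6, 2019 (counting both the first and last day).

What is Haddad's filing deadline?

37 days after December 18, 2018 is January 24, 2019.
Service was by mail, adding 3 days: January 24, 2019 + 3 days = January 27, 2019.
From December 20, 2018 through January 6, 2019 inclusive is 18 days; tolling adds 18 days: January 27, 2019 + 18 days = February 14, 2019.
February 14, 2019 is a listed holiday. The next qualifying day is February 15, 2019.

February 15, 2019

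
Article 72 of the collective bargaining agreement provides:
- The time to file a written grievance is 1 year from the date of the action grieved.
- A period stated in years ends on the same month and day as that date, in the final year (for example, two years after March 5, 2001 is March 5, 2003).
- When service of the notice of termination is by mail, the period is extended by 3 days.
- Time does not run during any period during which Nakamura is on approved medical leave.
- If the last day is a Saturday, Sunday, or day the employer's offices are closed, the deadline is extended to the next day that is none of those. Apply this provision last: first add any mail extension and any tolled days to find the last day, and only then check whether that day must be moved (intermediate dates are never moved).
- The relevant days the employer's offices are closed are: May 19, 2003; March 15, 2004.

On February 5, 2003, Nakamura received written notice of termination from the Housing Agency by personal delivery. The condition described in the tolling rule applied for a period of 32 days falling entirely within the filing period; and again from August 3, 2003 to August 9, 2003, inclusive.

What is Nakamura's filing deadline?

March 16, 2004

1 year after February 5, 2003 is February 5, 2004.
Service was not by mail, so no mail extension applies.
Tolling adds 32 days: February 5, 2004 + 32 days = March 8, 2004.
From August 3, 2003 through August 9, 2003 inclusive is 7 days; tolling adds 7 days: March 8, 2004 + 7 days = March 15, 2004.
March 15, 2004 is a listed holiday. The next qualifying day is March 16, 2004.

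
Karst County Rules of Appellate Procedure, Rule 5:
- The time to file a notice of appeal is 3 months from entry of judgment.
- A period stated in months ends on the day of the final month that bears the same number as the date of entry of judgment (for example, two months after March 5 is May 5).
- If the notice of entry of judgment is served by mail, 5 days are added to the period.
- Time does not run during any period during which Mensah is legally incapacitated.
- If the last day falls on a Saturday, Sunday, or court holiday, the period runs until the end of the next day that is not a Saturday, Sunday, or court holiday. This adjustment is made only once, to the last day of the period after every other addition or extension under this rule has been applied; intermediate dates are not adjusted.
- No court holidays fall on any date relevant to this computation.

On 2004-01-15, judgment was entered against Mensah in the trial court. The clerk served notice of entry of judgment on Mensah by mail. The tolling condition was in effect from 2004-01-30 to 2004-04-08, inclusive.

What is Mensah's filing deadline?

June 29, 2004

3 months after 2004-01-15 is April 15, 2004.
Service was by mail, adding 5 days: April 15, 2004 + 5 days = April 20, 2004.
From January 30, 2004 through April 8, 2004 inclusive is 70 days; tolling adds 70 days: April 20, 2004 + 70 days = June 29, 2004.
June 29, 2004 is a Tuesday and not a court holiday, so no extension applies.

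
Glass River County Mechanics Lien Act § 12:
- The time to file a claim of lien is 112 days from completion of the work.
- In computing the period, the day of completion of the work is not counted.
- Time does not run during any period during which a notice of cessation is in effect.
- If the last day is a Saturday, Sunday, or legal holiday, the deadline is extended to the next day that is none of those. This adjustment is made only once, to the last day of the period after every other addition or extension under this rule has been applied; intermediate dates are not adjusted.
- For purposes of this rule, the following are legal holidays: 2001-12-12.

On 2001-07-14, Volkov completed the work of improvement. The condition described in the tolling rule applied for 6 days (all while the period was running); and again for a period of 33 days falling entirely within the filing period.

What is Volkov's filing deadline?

112 days after 2001-07-14 is November 3, 2001.
Tolling adds 6 days: November 3, 2001 + 6 days = November 9, 2001.
Tolling adds 33 days: November 9, 2001 + 33 days = December 12, 2001.
December 12, 2001 is a listed holiday. The next qualifying day is December 13, 2001.

December 13, 2001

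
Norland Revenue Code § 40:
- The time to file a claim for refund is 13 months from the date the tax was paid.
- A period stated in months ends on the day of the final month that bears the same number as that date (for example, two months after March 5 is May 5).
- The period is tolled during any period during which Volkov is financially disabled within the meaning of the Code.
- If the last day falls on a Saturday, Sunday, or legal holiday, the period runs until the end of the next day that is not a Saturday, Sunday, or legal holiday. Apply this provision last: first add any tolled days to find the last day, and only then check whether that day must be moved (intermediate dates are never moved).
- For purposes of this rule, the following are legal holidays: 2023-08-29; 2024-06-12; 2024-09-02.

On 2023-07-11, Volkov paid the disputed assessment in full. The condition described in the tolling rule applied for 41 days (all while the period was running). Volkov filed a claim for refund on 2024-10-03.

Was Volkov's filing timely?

13 months after 2023-07-11 is August 11, 2024.
Tolling adds 41 days: August 11, 2024 + 41 days = September 21, 2024.
September 21, 2024 is Saturday; September 22, 2024 is Sunday. The next qualifying day is September 23, 2024.
The deadline is September 23, 2024; the filing on October 3, 2024 is after that date.

No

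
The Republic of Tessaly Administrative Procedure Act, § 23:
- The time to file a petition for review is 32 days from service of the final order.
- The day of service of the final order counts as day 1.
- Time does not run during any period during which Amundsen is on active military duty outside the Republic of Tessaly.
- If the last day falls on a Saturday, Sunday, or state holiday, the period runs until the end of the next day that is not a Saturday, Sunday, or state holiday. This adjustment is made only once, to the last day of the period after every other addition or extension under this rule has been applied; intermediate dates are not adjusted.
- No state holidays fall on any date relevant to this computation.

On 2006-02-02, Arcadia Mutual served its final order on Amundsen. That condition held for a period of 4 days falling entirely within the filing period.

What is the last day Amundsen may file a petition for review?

March 9, 2006

Counting 2006-02-02 as day 1, day 32 is March 5, 2006.
Tolling adds 4 days: March 5, 2006 + 4 days = March 9, 2006.
March 9, 2006 is a Thursday and not a state holiday, so no extension applies.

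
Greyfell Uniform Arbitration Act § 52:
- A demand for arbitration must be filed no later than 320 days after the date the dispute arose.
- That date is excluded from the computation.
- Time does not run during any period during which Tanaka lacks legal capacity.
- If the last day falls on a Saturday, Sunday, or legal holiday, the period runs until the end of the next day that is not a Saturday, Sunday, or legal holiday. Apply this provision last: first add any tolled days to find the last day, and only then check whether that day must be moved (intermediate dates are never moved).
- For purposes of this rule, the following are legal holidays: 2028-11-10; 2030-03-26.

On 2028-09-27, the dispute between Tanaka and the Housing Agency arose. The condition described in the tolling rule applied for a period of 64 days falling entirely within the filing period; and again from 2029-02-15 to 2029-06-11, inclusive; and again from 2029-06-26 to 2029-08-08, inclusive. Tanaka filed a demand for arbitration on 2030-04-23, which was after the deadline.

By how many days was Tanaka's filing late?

27 days

320 days after 2028-09-27 is August 13, 2029.
Tolling adds 64 days: August 13, 2029 + 64 days = October 16, 2029.
From February 15, 2029 through June 11, 2029 inclusive is 117 days; tolling adds 117 days: October 16, 2029 + 117 days = February 10, 2030.
From June 26, 2029 through August 8, 2029 inclusive is 44 days; tolling adds 44 days: February 10, 2030 + 44 days = March 26, 2030.
March 26, 2030 is a listed holiday. The next qualifying day is March 27, 2030.
The deadline is March 27, 2030; from March 27, 2030 to April 23, 2030 is 27 days.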